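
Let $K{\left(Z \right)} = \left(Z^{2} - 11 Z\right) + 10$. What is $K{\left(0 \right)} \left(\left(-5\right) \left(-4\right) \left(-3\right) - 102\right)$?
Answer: $-1620$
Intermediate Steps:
$K{\left(Z \right)} = 10 + Z^{2} - 11 Z$
$K{\left(0 \right)} \left(\left(-5\right) \left(-4\right) \left(-3\right) - 102\right) = \left(10 + 0^{2} - 0\right) \left(\left(-5\right) \left(-4\right) \left(-3\right) - 102\right) = \left(10 + 0 + 0\right) \left(20 \left(-3\right) - 102\right) = 10 \left(-60 - 102\right) = 10 \left(-162\right) = -1620$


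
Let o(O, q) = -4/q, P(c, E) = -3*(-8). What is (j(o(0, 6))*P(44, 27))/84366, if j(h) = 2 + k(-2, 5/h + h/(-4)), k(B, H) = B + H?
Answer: -88/42183 ≈ -0.0020861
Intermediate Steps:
P(c, E) = 24
j(h) = 5/h - h/4 (j(h) = 2 + (-2 + (5/h + h/(-4))) = 2 + (-2 + (5/h + h*(-¼))) = 2 + (-2 + (5/h - h/4)) = 2 + (-2 + 5/h - h/4) = 5/h - h/4)
(j(o(0, 6))*P(44, 27))/84366 = ((5/((-4/6)) - (-1)/6)*24)/84366 = ((5/((-4*⅙)) - (-1)/6)*24)*(1/84366) = ((5/(-⅔) - ¼*(-⅔))*24)*(1/84366) = ((5*(-3/2) + ⅙)*24)*(1/84366) = ((-15/2 + ⅙)*24)*(1/84366) = -22/3*24*(1/84366) = -176*1/84366 = -88/42183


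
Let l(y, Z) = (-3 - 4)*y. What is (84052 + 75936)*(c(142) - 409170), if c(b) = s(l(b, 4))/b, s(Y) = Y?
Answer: -65463409876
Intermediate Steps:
l(y, Z) = -7*y
c(b) = -7 (c(b) = (-7*b)/b = -7)
(84052 + 75936)*(c(142) - 409170) = (84052 + 75936)*(-7 - 409170) = 159988*(-409177) = -65463409876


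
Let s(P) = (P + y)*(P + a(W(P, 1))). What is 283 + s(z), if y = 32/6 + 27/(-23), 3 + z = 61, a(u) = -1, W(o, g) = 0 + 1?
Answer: 88000/23 ≈ 3826.1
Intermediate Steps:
W(o, g) = 1
z = 58 (z = -3 + 61 = 58)
y = 287/69 (y = 32*(⅙) + 27*(-1/23) = 16/3 - 27/23 = 287/69 ≈ 4.1594)
s(P) = (-1 + P)*(287/69 + P) (s(P) = (P + 287/69)*(P - 1) = (287/69 + P)*(-1 + P) = (-1 + P)*(287/69 + P))
283 + s(z) = 283 + (-287/69 + 58² + (218/69)*58) = 283 + (-287/69 + 3364 + 12644/69) = 283 + 81491/23 = 88000/23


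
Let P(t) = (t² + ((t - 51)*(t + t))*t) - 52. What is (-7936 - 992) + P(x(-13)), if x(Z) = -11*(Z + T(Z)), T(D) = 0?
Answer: 3774085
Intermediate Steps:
x(Z) = -11*Z (x(Z) = -11*(Z + 0) = -11*Z)
P(t) = -52 + t² + 2*t²*(-51 + t) (P(t) = (t² + ((-51 + t)*(2*t))*t) - 52 = (t² + (2*t*(-51 + t))*t) - 52 = (t² + 2*t²*(-51 + t)) - 52 = -52 + t² + 2*t²*(-51 + t))
(-7936 - 992) + P(x(-13)) = (-7936 - 992) + (-52 - 101*(-11*(-13))² + 2*(-11*(-13))³) = -8928 + (-52 - 101*143² + 2*143³) = -8928 + (-52 - 101*20449 + 2*2924207) = -8928 + (-52 - 2065349 + 5848414) = -8928 + 3783013 = 3774085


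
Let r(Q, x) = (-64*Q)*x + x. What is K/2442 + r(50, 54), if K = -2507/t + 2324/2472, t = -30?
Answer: -72416836153/419210 ≈ -1.7275e+5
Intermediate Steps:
r(Q, x) = x - 64*Q*x (r(Q, x) = -64*Q*x + x = x - 64*Q*x)
K = 43521/515 (K = -2507/(-30) + 2324/2472 = -2507*(-1/30) + 2324*(1/2472) = 2507/30 + 581/618 = 43521/515 ≈ 84.507)
K/2442 + r(50, 54) = (43521/515)/2442 + 54*(1 - 64*50) = (43521/515)*(1/2442) + 54*(1 - 3200) = 14507/419210 + 54*(-3199) = 14507/419210 - 172746 = -72416836153/419210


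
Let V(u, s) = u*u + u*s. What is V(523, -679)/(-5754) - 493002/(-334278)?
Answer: 39827787/2544227 ≈ 15.654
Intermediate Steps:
V(u, s) = u**2 + s*u
V(523, -679)/(-5754) - 493002/(-334278) = (523*(-679 + 523))/(-5754) - 493002/(-334278) = (523*(-156))*(-1/5754) - 493002*(-1/334278) = -81588*(-1/5754) + 27389/18571 = 13598/959 + 27389/18571 = 39827787/2544227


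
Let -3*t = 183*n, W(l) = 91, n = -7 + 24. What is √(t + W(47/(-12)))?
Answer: I*√946 ≈ 30.757*I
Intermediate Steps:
n = 17
t = -1037 (t = -61*17 = -⅓*3111 = -1037)
√(t + W(47/(-12))) = √(-1037 + 91) = √(-946) = I*√946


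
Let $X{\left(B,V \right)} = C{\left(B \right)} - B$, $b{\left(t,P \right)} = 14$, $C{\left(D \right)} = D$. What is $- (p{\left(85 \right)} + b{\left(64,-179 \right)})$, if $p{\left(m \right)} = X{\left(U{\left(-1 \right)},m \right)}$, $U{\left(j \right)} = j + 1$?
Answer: $-14$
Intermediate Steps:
$U{\left(j \right)} = 1 + j$
$X{\left(B,V \right)} = 0$ ($X{\left(B,V \right)} = B - B = 0$)
$p{\left(m \right)} = 0$
$- (p{\left(85 \right)} + b{\left(64,-179 \right)}) = - (0 + 14) = \left(-1\right) 14 = -14$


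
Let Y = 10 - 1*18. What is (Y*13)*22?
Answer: -2288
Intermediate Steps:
Y = -8 (Y = 10 - 18 = -8)
(Y*13)*22 = -8*13*22 = -104*22 = -2288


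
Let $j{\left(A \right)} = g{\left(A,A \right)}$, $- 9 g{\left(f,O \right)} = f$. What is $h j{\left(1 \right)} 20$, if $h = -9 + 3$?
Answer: $\frac{40}{3} \approx 13.333$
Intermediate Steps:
$g{\left(f,O \right)} = - \frac{f}{9}$
$j{\left(A \right)} = - \frac{A}{9}$
$h = -6$
$h j{\left(1 \right)} 20 = - 6 \left(\left(- \frac{1}{9}\right) 1\right) 20 = \left(-6\right) \left(- \frac{1}{9}\right) 20 = \frac{2}{3} \cdot 20 = \frac{40}{3}$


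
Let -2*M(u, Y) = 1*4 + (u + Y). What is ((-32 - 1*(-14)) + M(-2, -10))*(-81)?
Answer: 1134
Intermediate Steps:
M(u, Y) = -2 - Y/2 - u/2 (M(u, Y) = -(1*4 + (u + Y))/2 = -(4 + (Y + u))/2 = -(4 + Y + u)/2 = -2 - Y/2 - u/2)
((-32 - 1*(-14)) + M(-2, -10))*(-81) = ((-32 - 1*(-14)) + (-2 - ½*(-10) - ½*(-2)))*(-81) = ((-32 + 14) + (-2 + 5 + 1))*(-81) = (-18 + 4)*(-81) = -14*(-81) = 1134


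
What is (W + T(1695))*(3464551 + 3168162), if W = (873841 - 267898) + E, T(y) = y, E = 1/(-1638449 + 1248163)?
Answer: 1572965162632128971/390286 ≈ 4.0303e+12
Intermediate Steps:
E = -1/390286 (E = 1/(-390286) = -1/390286 ≈ -2.5622e-6)
W = 236491069697/390286 (W = (873841 - 267898) - 1/390286 = 605943 - 1/390286 = 236491069697/390286 ≈ 6.0594e+5)
(W + T(1695))*(3464551 + 3168162) = (236491069697/390286 + 1695)*(3464551 + 3168162) = (237152604467/390286)*6632713 = 1572965162632128971/390286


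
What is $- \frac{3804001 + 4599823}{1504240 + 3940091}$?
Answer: $- \frac{8403824}{5444331} \approx -1.5436$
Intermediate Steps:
$- \frac{3804001 + 4599823}{1504240 + 3940091} = - \frac{8403824}{5444331}$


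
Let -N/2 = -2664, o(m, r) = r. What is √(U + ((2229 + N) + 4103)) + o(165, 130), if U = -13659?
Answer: 130 + I*√1999 ≈ 130.0 + 44.71*I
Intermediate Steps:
N = 5328 (N = -2*(-2664) = 5328)
√(U + ((2229 + N) + 4103)) + o(165, 130) = √(-13659 + ((2229 + 5328) + 4103)) + 130 = √(-13659 + (7557 + 4103)) + 130 = √(-13659 + 11660) + 130 = √(-1999) + 130 = I*√1999 + 130 = 130 + I*√1999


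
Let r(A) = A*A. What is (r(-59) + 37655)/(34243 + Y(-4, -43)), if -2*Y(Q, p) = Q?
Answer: 13712/11415 ≈ 1.2012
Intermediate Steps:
Y(Q, p) = -Q/2
r(A) = A²
(r(-59) + 37655)/(34243 + Y(-4, -43)) = ((-59)² + 37655)/(34243 - ½*(-4)) = (3481 + 37655)/(34243 + 2) = 41136/34245 = 41136*(1/34245) = 13712/11415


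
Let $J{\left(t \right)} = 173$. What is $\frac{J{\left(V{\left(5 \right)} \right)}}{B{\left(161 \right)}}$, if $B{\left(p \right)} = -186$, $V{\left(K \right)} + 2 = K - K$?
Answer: $- \frac{173}{186} \approx -0.93011$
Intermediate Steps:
$V{\left(K \right)} = -2$ ($V{\left(K \right)} = -2 + \left(K - K\right) = -2 + 0 = -2$)
$\frac{J{\left(V{\left(5 \right)} \right)}}{B{\left(161 \right)}} = \frac{173}{-186} = 173 \left(- \frac{1}{186}\right) = - \frac{173}{186}$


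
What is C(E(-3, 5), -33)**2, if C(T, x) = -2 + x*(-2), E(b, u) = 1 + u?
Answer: 4096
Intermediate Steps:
C(T, x) = -2 - 2*x
C(E(-3, 5), -33)**2 = (-2 - 2*(-33))**2 = (-2 + 66)**2 = 64**2 = 4096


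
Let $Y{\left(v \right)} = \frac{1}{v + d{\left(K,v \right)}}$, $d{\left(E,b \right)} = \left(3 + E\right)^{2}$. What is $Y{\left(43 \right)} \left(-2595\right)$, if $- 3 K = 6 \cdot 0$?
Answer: $- \frac{2595}{52} \approx -49.904$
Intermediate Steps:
$K = 0$ ($K = - \frac{6 \cdot 0}{3} = \left(- \frac{1}{3}\right) 0 = 0$)
$Y{\left(v \right)} = \frac{1}{9 + v}$ ($Y{\left(v \right)} = \frac{1}{v + \left(3 + 0\right)^{2}} = \frac{1}{v + 3^{2}} = \frac{1}{v + 9} = \frac{1}{9 + v}$)
$Y{\left(43 \right)} \left(-2595\right) = \frac{1}{9 + 43} \left(-2595\right) = \frac{1}{52} \left(-2595\right) = - \frac{2595}{52}$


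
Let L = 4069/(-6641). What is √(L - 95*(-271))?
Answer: 2*√283850412279/6641 ≈ 160.45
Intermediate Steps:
L = -4069/6641 (L = 4069*(-1/6641) = -4069/6641 ≈ -0.61271)
√(L - 95*(-271)) = √(-4069/6641 - 95*(-271)) = √(-4069/6641 + 25745) = √(170968476/6641) = 2*√283850412279/6641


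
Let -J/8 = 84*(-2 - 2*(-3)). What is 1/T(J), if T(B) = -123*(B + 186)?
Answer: 1/307746 ≈ 3.2494e-6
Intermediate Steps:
J = -2688 (J = -672*(-2 - 2*(-3)) = -672*(-2 + 6) = -672*4 = -8*336 = -2688)
T(B) = -22878 - 123*B (T(B) = -123*(186 + B) = -22878 - 123*B)
1/T(J) = 1/(-22878 - 123*(-2688)) = 1/(-22878 + 330624) = 1/307746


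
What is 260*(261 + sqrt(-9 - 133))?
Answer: 67860 + 260*I*sqrt(142) ≈ 67860.0 + 3098.3*I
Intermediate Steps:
260*(261 + sqrt(-9 - 133)) = 260*(261 + sqrt(-142)) = 260*(261 + I*sqrt(142)) = 67860 + 260*I*sqrt(142)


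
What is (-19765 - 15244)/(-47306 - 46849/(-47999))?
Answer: 129261307/174661065 ≈ 0.74007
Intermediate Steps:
(-19765 - 15244)/(-47306 - 46849/(-47999)) = -35009/(-47306 - 46849*(-1/47999)) = -35009/(-47306 + 46849/47999) = -35009/(-2270593845/47999) = -35009*(-47999/2270593845) = 129261307/174661065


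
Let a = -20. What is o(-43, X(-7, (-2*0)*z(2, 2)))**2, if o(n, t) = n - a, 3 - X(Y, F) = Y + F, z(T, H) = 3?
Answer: 529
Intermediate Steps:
X(Y, F) = 3 - F - Y (X(Y, F) = 3 - (Y + F) = 3 - (F + Y) = 3 + (-F - Y) = 3 - F - Y)
o(n, t) = 20 + n (o(n, t) = n - 1*(-20) = n + 20 = 20 + n)
o(-43, X(-7, (-2*0)*z(2, 2)))**2 = (20 - 43)**2 = (-23)**2 = 529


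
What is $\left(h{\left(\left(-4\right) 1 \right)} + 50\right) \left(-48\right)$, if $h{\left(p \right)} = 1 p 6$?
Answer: $-1248$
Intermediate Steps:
$h{\left(p \right)} = 6 p$ ($h{\left(p \right)} = p 6 = 6 p$)
$\left(h{\left(\left(-4\right) 1 \right)} + 50\right) \left(-48\right) = \left(6 \left(\left(-4\right) 1\right) + 50\right) \left(-48\right) = \left(6 \left(-4\right) + 50\right) \left(-48\right) = \left(-24 + 50\right) \left(-48\right) = 26 \left(-48\right) = -1248$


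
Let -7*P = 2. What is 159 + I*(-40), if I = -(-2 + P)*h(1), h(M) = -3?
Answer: 3033/7 ≈ 433.29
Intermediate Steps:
P = -2/7 (P = -⅐*2 = -2/7 ≈ -0.28571)
I = -48/7 (I = -(-2 - 2/7)*(-3) = -(-16)*(-3)/7 = -1*48/7 = -48/7 ≈ -6.8571)
159 + I*(-40) = 159 - 48/7*(-40) = 159 + 1920/7 = 3033/7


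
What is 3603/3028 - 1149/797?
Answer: -607581/2413316 ≈ -0.25176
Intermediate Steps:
3603/3028 - 1149/797 = -607581/2413316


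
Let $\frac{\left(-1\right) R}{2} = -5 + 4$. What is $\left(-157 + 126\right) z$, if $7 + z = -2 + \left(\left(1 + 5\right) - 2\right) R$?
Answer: $31$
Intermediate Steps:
$R = 2$ ($R = - 2 \left(-5 + 4\right) = \left(-2\right) \left(-1\right) = 2$)
$z = -1$ ($z = -7 - \left(2 - \left(\left(1 + 5\right) - 2\right) 2\right) = -7 - \left(2 - \left(6 + \left(-2 + 0\right)\right) 2\right) = -7 - \left(2 - \left(6 - 2\right) 2\right) = -7 + \left(-2 + 4 \cdot 2\right) = -7 + \left(-2 + 8\right) = -7 + 6 = -1$)
$\left(-157 + 126\right) z = \left(-157 + 126\right) \left(-1\right) = \left(-31\right) \left(-1\right) = 31$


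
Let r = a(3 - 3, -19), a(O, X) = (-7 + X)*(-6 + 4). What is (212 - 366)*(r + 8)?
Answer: -9240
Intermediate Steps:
a(O, X) = 14 - 2*X (a(O, X) = (-7 + X)*(-2) = 14 - 2*X)
r = 52 (r = 14 - 2*(-19) = 14 + 38 = 52)
(212 - 366)*(r + 8) = (212 - 366)*(52 + 8) = -154*60 = -9240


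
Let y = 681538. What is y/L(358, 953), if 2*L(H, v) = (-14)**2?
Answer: 340769/49 ≈ 6954.5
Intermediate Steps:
L(H, v) = 98 (L(H, v) = (1/2)*(-14)**2 = (1/2)*196 = 98)
y/L(358, 953) = 681538/98 = 681538*(1/98) = 340769/49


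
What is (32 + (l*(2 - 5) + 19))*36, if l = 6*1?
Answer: 1188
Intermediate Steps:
l = 6
(32 + (l*(2 - 5) + 19))*36 = (32 + (6*(2 - 5) + 19))*36 = (32 + (6*(-3) + 19))*36 = (32 + (-18 + 19))*36 = (32 + 1)*36 = 33*36 = 1188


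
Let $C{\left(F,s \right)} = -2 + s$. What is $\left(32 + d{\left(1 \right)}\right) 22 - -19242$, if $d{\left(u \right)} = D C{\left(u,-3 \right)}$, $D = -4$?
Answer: $20386$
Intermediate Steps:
$d{\left(u \right)} = 20$ ($d{\left(u \right)} = - 4 \left(-2 - 3\right) = \left(-4\right) \left(-5\right) = 20$)
$\left(32 + d{\left(1 \right)}\right) 22 - -19242 = \left(32 + 20\right) 22 - -19242 = 52 \cdot 22 + 19242 = 1144 + 19242 = 20386$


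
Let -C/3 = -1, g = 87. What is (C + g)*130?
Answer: 11700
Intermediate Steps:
C = 3 (C = -3*(-1) = 3)
(C + g)*130 = (3 + 87)*130 = 90*130 = 11700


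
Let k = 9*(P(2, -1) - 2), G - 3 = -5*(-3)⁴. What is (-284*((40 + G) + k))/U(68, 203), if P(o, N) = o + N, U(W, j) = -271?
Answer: -105364/271 ≈ -388.80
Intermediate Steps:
P(o, N) = N + o
G = -402 (G = 3 - 5*(-3)⁴ = 3 - 5*81 = 3 - 405 = -402)
k = -9 (k = 9*((-1 + 2) - 2) = 9*(1 - 2) = 9*(-1) = -9)
(-284*((40 + G) + k))/U(68, 203) = -284*((40 - 402) - 9)/(-271) = -284*(-362 - 9)*(-1/271) = -284*(-371)*(-1/271) = 105364*(-1/271) = -105364/271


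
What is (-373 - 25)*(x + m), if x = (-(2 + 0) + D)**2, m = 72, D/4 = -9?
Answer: -603368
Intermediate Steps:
D = -36 (D = 4*(-9) = -36)
x = 1444 (x = (-(2 + 0) - 36)**2 = (-1*2 - 36)**2 = (-2 - 36)**2 = (-38)**2 = 1444)
(-373 - 25)*(x + m) = (-373 - 25)*(1444 + 72) = -398*1516 = -603368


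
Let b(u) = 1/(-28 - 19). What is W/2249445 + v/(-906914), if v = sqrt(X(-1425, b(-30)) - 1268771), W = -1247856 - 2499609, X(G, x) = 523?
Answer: -249831/149963 - I*sqrt(317062)/453457 ≈ -1.666 - 0.0012418*I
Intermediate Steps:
b(u) = -1/47 (b(u) = 1/(-47) = -1/47)
W = -3747465
v = 2*I*sqrt(317062) (v = sqrt(523 - 1268771) = sqrt(-1268248) = 2*I*sqrt(317062) ≈ 1126.2*I)
W/2249445 + v/(-906914) = -3747465/2249445 + (2*I*sqrt(317062))/(-906914) = -3747465*1/2249445 + (2*I*sqrt(317062))*(-1/906914) = -249831/149963 - I*sqrt(317062)/453457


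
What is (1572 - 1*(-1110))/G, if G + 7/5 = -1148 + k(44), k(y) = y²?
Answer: 1490/437 ≈ 3.4096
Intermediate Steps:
G = 3933/5 (G = -7/5 + (-1148 + 44²) = -7/5 + (-1148 + 1936) = -7/5 + 788 = 3933/5 ≈ 786.60)
(1572 - 1*(-1110))/G = (1572 - 1*(-1110))/(3933/5) = (1572 + 1110)*(5/3933) = 2682*(5/3933) = 1490/437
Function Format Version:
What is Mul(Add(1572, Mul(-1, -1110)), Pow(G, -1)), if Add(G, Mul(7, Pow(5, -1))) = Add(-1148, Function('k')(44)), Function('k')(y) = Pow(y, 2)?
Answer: Rational(1490, 437) ≈ 3.4096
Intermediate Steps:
G = Rational(3933, 5) (G = Add(Rational(-7, 5), Add(-1148, Pow(44, 2))) = Add(Rational(-7, 5), Add(-1148, 1936)) = Add(Rational(-7, 5), 788) = Rational(3933, 5) ≈ 786.60)
Mul(Add(1572, Mul(-1, -1110)), Pow(G, -1)) = Mul(Add(1572, Mul(-1, -1110)), Pow(Rational(3933, 5), -1)) = Mul(Add(1572, 1110), Rational(5, 3933)) = Mul(2682, Rational(5, 3933)) = Rational(1490, 437)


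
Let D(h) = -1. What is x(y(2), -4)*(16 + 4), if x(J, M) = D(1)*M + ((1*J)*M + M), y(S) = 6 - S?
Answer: -320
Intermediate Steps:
x(J, M) = J*M (x(J, M) = -M + ((1*J)*M + M) = -M + (J*M + M) = -M + (M + J*M) = J*M)
x(y(2), -4)*(16 + 4) = ((6 - 1*2)*(-4))*(16 + 4) = ((6 - 2)*(-4))*20 = (4*(-4))*20 = -16*20 = -320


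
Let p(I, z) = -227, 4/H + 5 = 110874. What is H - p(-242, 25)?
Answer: 25167267/110869 ≈ 227.00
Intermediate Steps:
H = 4/110869 (H = 4/(-5 + 110874) = 4/110869 ≈ 3.6079e-5)
H - p(-242, 25) = 4/110869 - 1*(-227) = 4/110869 + 227 = 25167267/110869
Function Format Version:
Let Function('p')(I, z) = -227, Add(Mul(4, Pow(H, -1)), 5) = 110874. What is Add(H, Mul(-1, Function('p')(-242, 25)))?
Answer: Rational(25167267, 110869) ≈ 227.00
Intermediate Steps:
H = Rational(4, 110869) (H = Mul(4, Pow(Add(-5, 110874), -1)) = Mul(4, Pow(110869, -1)) = Mul(4, Rational(1, 110869)) = Rational(4, 110869) ≈ 3.6079e-5)
Add(H, Mul(-1, Function('p')(-242, 25))) = Add(Rational(4, 110869), Mul(-1, -227)) = Add(Rational(4, 110869), 227) = Rational(25167267, 110869)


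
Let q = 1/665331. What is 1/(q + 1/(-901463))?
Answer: 599771279253/236132 ≈ 2.5400e+6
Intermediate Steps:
q = 1/665331 ≈ 1.5030e-6
1/(q + 1/(-901463)) = 1/(1/665331 + 1/(-901463)) = 1/(1/665331 - 1/901463) = 1/(236132/599771279253) = 599771279253/236132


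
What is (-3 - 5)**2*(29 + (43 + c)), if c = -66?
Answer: 384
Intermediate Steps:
(-3 - 5)**2*(29 + (43 + c)) = (-3 - 5)**2*(29 + (43 - 66)) = (-8)**2*(29 - 23) = 64*6 = 384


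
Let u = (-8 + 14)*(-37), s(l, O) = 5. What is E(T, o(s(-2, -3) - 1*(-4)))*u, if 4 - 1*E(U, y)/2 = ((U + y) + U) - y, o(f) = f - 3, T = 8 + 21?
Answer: 23976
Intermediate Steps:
T = 29
u = -222 (u = 6*(-37) = -222)
o(f) = -3 + f
E(U, y) = 8 - 4*U (E(U, y) = 8 - 2*(((U + y) + U) - y) = 8 - 2*((y + 2*U) - y) = 8 - 4*U)
E(T, o(s(-2, -3) - 1*(-4)))*u = (8 - 4*29)*(-222) = (8 - 116)*(-222) = -108*(-222) = 23976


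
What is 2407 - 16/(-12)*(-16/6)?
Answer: 21631/9 ≈ 2403.4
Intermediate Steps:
2407 - 16/(-12)*(-16/6) = 2407 - (-1/12*16)*(-16*⅙) = 2407 - (-4)*(-8)/(3*3) = 2407 - 1*32/9 = 2407 - 32/9 = 21631/9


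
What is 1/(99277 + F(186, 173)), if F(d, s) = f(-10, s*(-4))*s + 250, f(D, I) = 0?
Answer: 1/99527 ≈ 1.0048e-5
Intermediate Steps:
F(d, s) = 250 (F(d, s) = 0*s + 250 = 0 + 250 = 250)
1/(99277 + F(186, 173)) = 1/(99277 + 250) = 1/99527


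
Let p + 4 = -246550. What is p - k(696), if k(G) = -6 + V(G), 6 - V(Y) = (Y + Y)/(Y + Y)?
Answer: -246553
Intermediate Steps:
p = -246554 (p = -4 - 246550 = -246554)
V(Y) = 5 (V(Y) = 6 - (Y + Y)/(Y + Y) = 6 - 2*Y/(2*Y) = 6 - 2*Y*1/(2*Y) = 6 - 1*1 = 6 - 1 = 5)
k(G) = -1 (k(G) = -6 + 5 = -1)
p - k(696) = -246554 - 1*(-1) = -246554 + 1 = -246553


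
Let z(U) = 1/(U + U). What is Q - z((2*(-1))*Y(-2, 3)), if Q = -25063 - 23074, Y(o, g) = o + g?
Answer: -192547/4 ≈ -48137.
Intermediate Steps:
Y(o, g) = g + o
z(U) = 1/(2*U)
Q = -48137
Q - z((2*(-1))*Y(-2, 3)) = -48137 - 1/(2*((2*(-1))*(3 - 2))) = -48137 - 1/(2*((-2*1))) = -48137 - 1/(2*(-2)) = -48137 - (-1)/(2*2) = -48137 - 1*(-1/4) = -48137 + 1/4 = -192547/4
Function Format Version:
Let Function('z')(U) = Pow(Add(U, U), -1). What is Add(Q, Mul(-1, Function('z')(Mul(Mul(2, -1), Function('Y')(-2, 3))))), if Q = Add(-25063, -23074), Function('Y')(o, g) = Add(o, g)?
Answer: Rational(-192547, 4) ≈ -48137.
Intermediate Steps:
Function('Y')(o, g) = Add(g, o)
Function('z')(U) = Mul(Rational(1, 2), Pow(U, -1)) (Function('z')(U) = Pow(Mul(2, U), -1) = Mul(Rational(1, 2), Pow(U, -1)))
Q = -48137
Add(Q, Mul(-1, Function('z')(Mul(Mul(2, -1), Function('Y')(-2, 3))))) = Add(-48137, Mul(-1, Mul(Rational(1, 2), Pow(Mul(Mul(2, -1), Add(3, -2)), -1)))) = Add(-48137, Mul(-1, Mul(Rational(1, 2), Pow(Mul(-2, 1), -1)))) = Add(-48137, Mul(-1, Mul(Rational(1, 2), Pow(-2, -1)))) = Add(-48137, Mul(-1, Mul(Rational(1, 2), Rational(-1, 2)))) = Add(-48137, Mul(-1, Rational(-1, 4))) = Add(-48137, Rational(1, 4)) = Rational(-192547, 4)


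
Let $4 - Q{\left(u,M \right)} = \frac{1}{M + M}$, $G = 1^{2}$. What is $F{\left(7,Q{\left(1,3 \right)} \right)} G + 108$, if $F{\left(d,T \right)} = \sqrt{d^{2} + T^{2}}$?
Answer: $108 + \frac{\sqrt{2293}}{6} \approx 115.98$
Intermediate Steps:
$G = 1$
$Q{\left(u,M \right)} = 4 - \frac{1}{2 M}$ ($Q{\left(u,M \right)} = 4 - \frac{1}{M + M} = 4 - \frac{1}{2 M}$)
$F{\left(d,T \right)} = \sqrt{T^{2} + d^{2}}$
$F{\left(7,Q{\left(1,3 \right)} \right)} G + 108 = \sqrt{\left(4 - \frac{1}{2 \cdot 3}\right)^{2} + 7^{2}} \cdot 1 + 108 = \sqrt{\left(4 - \frac{1}{6}\right)^{2} + 49} \cdot 1 + 108 = \sqrt{\left(\frac{23}{6}\right)^{2} + 49} \cdot 1 + 108 = \sqrt{\frac{529}{36} + 49} \cdot 1 + 108 = \sqrt{\frac{2293}{36}} \cdot 1 + 108 = \frac{\sqrt{2293}}{6} \cdot 1 + 108 = \frac{\sqrt{2293}}{6} + 108 = 108 + \frac{\sqrt{2293}}{6}$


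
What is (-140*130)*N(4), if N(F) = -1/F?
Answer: 4550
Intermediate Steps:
(-140*130)*N(4) = (-140*130)*(-1/4) = -(-18200)/4 = -18200*(-1/4) = 4550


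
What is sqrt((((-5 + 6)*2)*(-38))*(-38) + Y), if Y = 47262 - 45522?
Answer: 2*sqrt(1157) ≈ 68.029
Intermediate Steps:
Y = 1740
sqrt((((-5 + 6)*2)*(-38))*(-38) + Y) = sqrt((((-5 + 6)*2)*(-38))*(-38) + 1740) = sqrt(((1*2)*(-38))*(-38) + 1740) = sqrt((2*(-38))*(-38) + 1740) = sqrt(-76*(-38) + 1740) = sqrt(2888 + 1740) = sqrt(4628) = 2*sqrt(1157)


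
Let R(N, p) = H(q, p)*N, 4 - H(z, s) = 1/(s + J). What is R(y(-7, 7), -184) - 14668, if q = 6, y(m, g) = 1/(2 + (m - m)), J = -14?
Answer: -5807735/396 ≈ -14666.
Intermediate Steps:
y(m, g) = 1/2 (y(m, g) = 1/(2 + 0) = 1/2)
H(z, s) = 4 - 1/(-14 + s) (H(z, s) = 4 - 1/(s - 14) = 4 - 1/(-14 + s))
R(N, p) = N*(-57 + 4*p)/(-14 + p) (R(N, p) = ((-57 + 4*p)/(-14 + p))*N = N*(-57 + 4*p)/(-14 + p))
R(y(-7, 7), -184) - 14668 = (-57 + 4*(-184))/(2*(-14 - 184)) - 14668 = (1/2)*(-57 - 736)/(-198) - 14668 = (1/2)*(-1/198)*(-793) - 14668 = 793/396 - 14668 = -5807735/396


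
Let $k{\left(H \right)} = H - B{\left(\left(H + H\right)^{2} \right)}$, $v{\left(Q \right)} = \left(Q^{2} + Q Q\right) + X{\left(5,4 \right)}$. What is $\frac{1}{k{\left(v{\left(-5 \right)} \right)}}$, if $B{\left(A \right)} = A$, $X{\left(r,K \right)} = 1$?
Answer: $- \frac{1}{10353} \approx -9.659 \cdot 10^{-5}$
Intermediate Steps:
$v{\left(Q \right)} = 1 + 2 Q^{2}$ ($v{\left(Q \right)} = \left(Q^{2} + Q Q\right) + 1 = \left(Q^{2} + Q^{2}\right) + 1 = 2 Q^{2} + 1 = 1 + 2 Q^{2}$)
$k{\left(H \right)} = H - 4 H^{2}$ ($k{\left(H \right)} = H - \left(H + H\right)^{2} = H - \left(2 H\right)^{2} = H - 4 H^{2}$)
$\frac{1}{k{\left(v{\left(-5 \right)} \right)}} = \frac{1}{\left(1 + 2 \left(-5\right)^{2}\right) \left(1 - 4 \left(1 + 2 \left(-5\right)^{2}\right)\right)} = \frac{1}{\left(1 + 2 \cdot 25\right) \left(1 - 4 \left(1 + 2 \cdot 25\right)\right)} = \frac{1}{\left(1 + 50\right) \left(1 - 4 \left(1 + 50\right)\right)} = \frac{1}{51 \left(1 - 204\right)} = \frac{1}{51 \left(-203\right)} = \frac{1}{-10353} = - \frac{1}{10353}$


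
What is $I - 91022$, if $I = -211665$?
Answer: $-302687$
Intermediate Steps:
$I - 91022 = -211665 - 91022 = -302687$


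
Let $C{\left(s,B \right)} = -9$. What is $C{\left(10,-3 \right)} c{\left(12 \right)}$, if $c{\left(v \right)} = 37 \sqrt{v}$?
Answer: $- 666 \sqrt{3} \approx -1153.5$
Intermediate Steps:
$C{\left(10,-3 \right)} c{\left(12 \right)} = - 9 \cdot 37 \sqrt{12} = - 9 \cdot 37 \cdot 2 \sqrt{3} = - 9 \cdot 74 \sqrt{3} = - 666 \sqrt{3}$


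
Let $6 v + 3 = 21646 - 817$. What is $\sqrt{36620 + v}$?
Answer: $\sqrt{40091} \approx 200.23$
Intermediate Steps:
$v = 3471$ ($v = - \frac{1}{2} + \frac{21646 - 817}{6} = - \frac{1}{2} + \frac{1}{6} \cdot 20829 = - \frac{1}{2} + \frac{6943}{2} = 3471$)
$\sqrt{36620 + v} = \sqrt{36620 + 3471} = \sqrt{40091}$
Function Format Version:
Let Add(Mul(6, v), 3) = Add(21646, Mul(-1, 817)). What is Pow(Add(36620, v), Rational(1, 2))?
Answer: Pow(40091, Rational(1, 2)) ≈ 200.23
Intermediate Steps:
v = 3471 (v = Add(Rational(-1, 2), Mul(Rational(1, 6), Add(21646, Mul(-1, 817)))) = Add(Rational(-1, 2), Mul(Rational(1, 6), Add(21646, -817))) = Add(Rational(-1, 2), Mul(Rational(1, 6), 20829)) = Add(Rational(-1, 2), Rational(6943, 2)) = 3471)
Pow(Add(36620, v), Rational(1, 2)) = Pow(Add(36620, 3471), Rational(1, 2)) = Pow(40091, Rational(1, 2))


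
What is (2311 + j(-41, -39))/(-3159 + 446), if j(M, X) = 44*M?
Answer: -507/2713 ≈ -0.18688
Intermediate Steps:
(2311 + j(-41, -39))/(-3159 + 446) = (2311 + 44*(-41))/(-3159 + 446) = (2311 - 1804)/(-2713) = 507*(-1/2713) = -507/2713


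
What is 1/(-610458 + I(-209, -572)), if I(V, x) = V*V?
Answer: -1/566777 ≈ -1.7644e-6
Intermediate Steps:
I(V, x) = V**2
1/(-610458 + I(-209, -572)) = 1/(-610458 + (-209)**2) = 1/(-610458 + 43681) = 1/(-566777) = -1/566777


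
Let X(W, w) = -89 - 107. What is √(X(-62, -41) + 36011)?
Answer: √35815 ≈ 189.25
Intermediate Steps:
X(W, w) = -196
√(X(-62, -41) + 36011) = √(-196 + 36011) = √35815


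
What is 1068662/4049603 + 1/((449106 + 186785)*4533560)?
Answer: 3080792248798627123/11674398016487221880 ≈ 0.26389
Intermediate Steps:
1068662/4049603 + 1/((449106 + 186785)*4533560) = 1068662*(1/4049603) + (1/4533560)/635891 = 1068662/4049603 + (1/635891)*(1/4533560) = 1068662/4049603 + 1/2882850001960 = 3080792248798627123/11674398016487221880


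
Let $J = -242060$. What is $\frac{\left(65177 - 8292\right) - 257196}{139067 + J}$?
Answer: $\frac{200311}{102993} \approx 1.9449$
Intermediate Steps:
$\frac{\left(65177 - 8292\right) - 257196}{139067 + J} = \frac{\left(65177 - 8292\right) - 257196}{139067 - 242060} = \frac{\left(65177 - 8292\right) - 257196}{-102993} = \left(56885 - 257196\right) \left(- \frac{1}{102993}\right) = \left(-200311\right) \left(- \frac{1}{102993}\right) = \frac{200311}{102993}$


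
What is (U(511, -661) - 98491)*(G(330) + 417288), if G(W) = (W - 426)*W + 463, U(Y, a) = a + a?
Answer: -38534904723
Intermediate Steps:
U(Y, a) = 2*a
G(W) = 463 + W*(-426 + W) (G(W) = (-426 + W)*W + 463 = W*(-426 + W) + 463 = 463 + W*(-426 + W))
(U(511, -661) - 98491)*(G(330) + 417288) = (2*(-661) - 98491)*((463 + 330² - 426*330) + 417288) = (-1322 - 98491)*((463 + 108900 - 140580) + 417288) = -99813*(-31217 + 417288) = -99813*386071 = -38534904723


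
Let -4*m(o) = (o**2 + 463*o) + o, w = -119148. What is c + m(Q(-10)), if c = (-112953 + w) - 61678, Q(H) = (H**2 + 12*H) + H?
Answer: -290524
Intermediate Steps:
Q(H) = H**2 + 13*H
c = -293779 (c = (-112953 - 119148) - 61678 = -232101 - 61678 = -293779)
m(o) = -116*o - o**2/4 (m(o) = -((o**2 + 463*o) + o)/4 = -(o**2 + 464*o)/4 = -116*o - o**2/4)
c + m(Q(-10)) = -293779 - (-10*(13 - 10))*(464 - 10*(13 - 10))/4 = -293779 - (-10*3)*(464 - 10*3)/4 = -293779 - 1/4*(-30)*(464 - 30) = -293779 - 1/4*(-30)*434 = -293779 + 3255 = -290524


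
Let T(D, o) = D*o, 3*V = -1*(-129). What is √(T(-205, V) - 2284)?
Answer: I*√11099 ≈ 105.35*I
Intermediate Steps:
V = 43 (V = (-1*(-129))/3 = (⅓)*129 = 43)
√(T(-205, V) - 2284) = √(-205*43 - 2284) = √(-8815 - 2284) = √(-11099) = I*√11099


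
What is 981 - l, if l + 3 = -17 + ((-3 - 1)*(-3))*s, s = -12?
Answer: 1145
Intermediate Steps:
l = -164 (l = -3 + (-17 + ((-3 - 1)*(-3))*(-12)) = -3 + (-17 - 4*(-3)*(-12)) = -3 + (-17 + 12*(-12)) = -3 + (-17 - 144) = -3 - 161 = -164)
981 - l = 981 - 1*(-164) = 981 + 164 = 1145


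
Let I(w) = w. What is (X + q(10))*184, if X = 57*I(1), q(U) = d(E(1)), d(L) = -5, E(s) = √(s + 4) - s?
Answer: 9568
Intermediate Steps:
E(s) = √(4 + s) - s
q(U) = -5
X = 57 (X = 57*1 = 57)
(X + q(10))*184 = (57 - 5)*184 = 52*184 = 9568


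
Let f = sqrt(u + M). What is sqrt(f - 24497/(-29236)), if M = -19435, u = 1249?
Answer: sqrt(179048573 + 213685924*I*sqrt(18186))/14618 ≈ 8.237 + 8.186*I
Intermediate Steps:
f = I*sqrt(18186) (f = sqrt(1249 - 19435) = sqrt(-18186) = I*sqrt(18186) ≈ 134.86*I)
sqrt(f - 24497/(-29236)) = sqrt(I*sqrt(18186) - 24497/(-29236)) = sqrt(I*sqrt(18186) - 24497*(-1/29236)) = sqrt(I*sqrt(18186) + 24497/29236) = sqrt(24497/29236 + I*sqrt(18186))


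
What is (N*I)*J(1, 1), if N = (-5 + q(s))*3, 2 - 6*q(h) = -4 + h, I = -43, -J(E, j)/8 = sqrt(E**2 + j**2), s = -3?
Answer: -3612*sqrt(2) ≈ -5108.1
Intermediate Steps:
J(E, j) = -8*sqrt(E**2 + j**2)
q(h) = 1 - h/6 (q(h) = 1/3 - (-4 + h)/6 = 1/3 + (2/3 - h/6) = 1 - h/6)
N = -21/2 (N = (-5 + (1 - 1/6*(-3)))*3 = (-5 + (1 + 1/2))*3 = (-5 + 3/2)*3 = -7/2*3 = -21/2 ≈ -10.500)
(N*I)*J(1, 1) = (-21/2*(-43))*(-8*sqrt(1**2 + 1**2)) = 903*(-8*sqrt(1 + 1))/2 = 903*(-8*sqrt(2))/2 = -3612*sqrt(2)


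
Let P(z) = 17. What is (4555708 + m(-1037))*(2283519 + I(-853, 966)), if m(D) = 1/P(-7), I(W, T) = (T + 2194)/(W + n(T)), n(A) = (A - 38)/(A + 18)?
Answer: 18534567047866782849/1781651 ≈ 1.0403e+13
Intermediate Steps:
n(A) = (-38 + A)/(18 + A)
I(W, T) = (2194 + T)/(W + (-38 + T)/(18 + T)) (I(W, T) = (T + 2194)/(W + (-38 + T)/(18 + T)) = (2194 + T)/(W + (-38 + T)/(18 + T)))
m(D) = 1/17
(4555708 + m(-1037))*(2283519 + I(-853, 966)) = (4555708 + 1/17)*(2283519 + (18 + 966)*(2194 + 966)/(-38 + 966 - 853*(18 + 966))) = 77447037*(2283519 + 984*3160/(-38 + 966 - 853*984))/17 = 77447037*(2283519 + 984*3160/(-38 + 966 - 839352))/17 = 77447037*(2283519 + 984*3160/(-838424))/17 = 77447037*(2283519 - 1/838424*984*3160)/17 = 77447037*(2283519 - 388680/104803)/17 = (77447037/17)*(239319253077/104803) = 18534567047866782849/1781651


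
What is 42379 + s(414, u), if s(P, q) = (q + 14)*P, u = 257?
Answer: 154573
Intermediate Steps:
s(P, q) = P*(14 + q) (s(P, q) = (14 + q)*P = P*(14 + q))
42379 + s(414, u) = 42379 + 414*(14 + 257) = 42379 + 414*271 = 42379 + 112194 = 154573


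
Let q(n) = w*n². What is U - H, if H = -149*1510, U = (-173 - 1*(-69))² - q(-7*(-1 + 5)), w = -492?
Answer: 621534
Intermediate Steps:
q(n) = -492*n²
U = 396544 (U = (-173 - 1*(-69))² - (-492)*(-7*(-1 + 5))² = (-173 + 69)² - (-492)*(-7*4)² = (-104)² - (-492)*(-28)² = 10816 - (-492)*784 = 10816 - 1*(-385728) = 10816 + 385728 = 396544)
H = -224990
U - H = 396544 - 1*(-224990) = 396544 + 224990 = 621534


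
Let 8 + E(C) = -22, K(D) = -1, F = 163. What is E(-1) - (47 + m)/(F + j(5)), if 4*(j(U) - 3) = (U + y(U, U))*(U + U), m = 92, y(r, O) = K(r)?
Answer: -5419/176 ≈ -30.790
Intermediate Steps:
E(C) = -30 (E(C) = -8 - 22 = -30)
y(r, O) = -1
j(U) = 3 + U*(-1 + U)/2 (j(U) = 3 + ((U - 1)*(U + U))/4 = 3 + ((-1 + U)*(2*U))/4 = 3 + (2*U*(-1 + U))/4 = 3 + U*(-1 + U)/2)
E(-1) - (47 + m)/(F + j(5)) = -30 - (47 + 92)/(163 + (3 + (½)*5² - ½*5)) = -30 - 139/(163 + (3 + (½)*25 - 5/2)) = -30 - 139/(163 + (3 + 25/2 - 5/2)) = -30 - 139/(163 + 13) = -30 - 139/176 = -5419/176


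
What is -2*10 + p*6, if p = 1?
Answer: -14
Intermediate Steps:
-2*10 + p*6 = -2*10 + 1*6 = -20 + 6 = -14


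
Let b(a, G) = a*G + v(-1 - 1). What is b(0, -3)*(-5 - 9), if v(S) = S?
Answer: 28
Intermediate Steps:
b(a, G) = -2 + G*a (b(a, G) = a*G + (-1 - 1) = G*a - 2 = -2 + G*a)
b(0, -3)*(-5 - 9) = (-2 - 3*0)*(-5 - 9) = (-2 + 0)*(-14) = -2*(-14) = 28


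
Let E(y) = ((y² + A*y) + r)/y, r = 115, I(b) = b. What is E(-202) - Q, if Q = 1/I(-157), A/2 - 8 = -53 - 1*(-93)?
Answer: -3379537/31714 ≈ -106.56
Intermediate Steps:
A = 96 (A = 16 + 2*(-53 - 1*(-93)) = 16 + 2*(-53 + 93) = 16 + 2*40 = 16 + 80 = 96)
E(y) = (115 + y² + 96*y)/y (E(y) = ((y² + 96*y) + 115)/y = (115 + y² + 96*y)/y)
Q = -1/157 (Q = 1/(-157) = -1/157 ≈ -0.0063694)
E(-202) - Q = (96 - 202 + 115/(-202)) - 1*(-1/157) = (96 - 202 + 115*(-1/202)) + 1/157 = (96 - 202 - 115/202) + 1/157 = -21527/202 + 1/157 = -3379537/31714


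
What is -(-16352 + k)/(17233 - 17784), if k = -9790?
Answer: -26142/551 ≈ -47.445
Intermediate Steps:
-(-16352 + k)/(17233 - 17784) = -(-16352 - 9790)/(17233 - 17784) = -(-26142)/(-551) = -(-26142)*(-1)/551 = -1*26142/551 = -26142/551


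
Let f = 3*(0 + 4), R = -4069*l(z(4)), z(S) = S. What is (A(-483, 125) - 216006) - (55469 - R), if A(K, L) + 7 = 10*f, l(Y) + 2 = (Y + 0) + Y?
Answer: -295776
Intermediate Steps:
l(Y) = -2 + 2*Y (l(Y) = -2 + ((Y + 0) + Y) = -2 + (Y + Y) = -2 + 2*Y)
R = -24414 (R = -4069*(-2 + 2*4) = -4069*(-2 + 8) = -4069*6 = -24414)
f = 12 (f = 3*4 = 12)
A(K, L) = 113 (A(K, L) = -7 + 10*12 = -7 + 120 = 113)
(A(-483, 125) - 216006) - (55469 - R) = (113 - 216006) - (55469 - 1*(-24414)) = -215893 - (55469 + 24414) = -215893 - 1*79883 = -215893 - 79883 = -295776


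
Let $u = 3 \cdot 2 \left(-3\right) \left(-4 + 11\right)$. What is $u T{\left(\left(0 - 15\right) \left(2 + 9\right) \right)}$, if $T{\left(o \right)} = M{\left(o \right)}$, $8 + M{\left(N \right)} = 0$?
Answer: $1008$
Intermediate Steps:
$M{\left(N \right)} = -8$ ($M{\left(N \right)} = -8 + 0 = -8$)
$T{\left(o \right)} = -8$
$u = -126$ ($u = 6 \left(-3\right) 7 = \left(-18\right) 7 = -126$)
$u T{\left(\left(0 - 15\right) \left(2 + 9\right) \right)} = \left(-126\right) \left(-8\right) = 1008$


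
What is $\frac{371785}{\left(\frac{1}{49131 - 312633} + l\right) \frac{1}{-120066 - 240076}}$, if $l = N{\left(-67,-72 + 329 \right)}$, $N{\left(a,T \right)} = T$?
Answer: $- \frac{35281703970131940}{67720013} \approx -5.2099 \cdot 10^{8}$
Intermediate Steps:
$l = 257$ ($l = -72 + 329 = 257$)
$\frac{371785}{\left(\frac{1}{49131 - 312633} + l\right) \frac{1}{-120066 - 240076}} = \frac{371785}{\left(\frac{1}{49131 - 312633} + 257\right) \frac{1}{-120066 - 240076}} = \frac{371785}{\left(\frac{1}{-263502} + 257\right) \frac{1}{-360142}} = \frac{371785}{\left(- \frac{1}{263502} + 257\right) \left(- \frac{1}{360142}\right)} = \frac{371785}{\frac{67720013}{263502} \left(- \frac{1}{360142}\right)} = \frac{371785}{- \frac{67720013}{94898137284}} = 371785 \left(- \frac{94898137284}{67720013}\right) = - \frac{35281703970131940}{67720013}$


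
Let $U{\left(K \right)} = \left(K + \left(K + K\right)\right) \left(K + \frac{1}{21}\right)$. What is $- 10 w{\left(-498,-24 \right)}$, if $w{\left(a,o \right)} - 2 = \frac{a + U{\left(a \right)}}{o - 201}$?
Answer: $\frac{693460}{21} \approx 33022.0$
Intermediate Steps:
$U{\left(K \right)} = 3 K \left(\frac{1}{21} + K\right)$ ($U{\left(K \right)} = \left(K + 2 K\right) \left(K + \frac{1}{21}\right) = 3 K \left(\frac{1}{21} + K\right)$)
$w{\left(a,o \right)} = 2 + \frac{a + \frac{a \left(1 + 21 a\right)}{7}}{-201 + o}$ ($w{\left(a,o \right)} = 2 + \frac{a + \frac{a \left(1 + 21 a\right)}{7}}{o - 201} = 2 + \frac{a + \frac{a \left(1 + 21 a\right)}{7}}{-201 + o}$)
$- 10 w{\left(-498,-24 \right)} = - 10 \frac{-2814 + 8 \left(-498\right) + 14 \left(-24\right) + 21 \left(-498\right)^{2}}{7 \left(-201 - 24\right)} = - 10 \frac{-2814 - 3984 - 336 + 21 \cdot 248004}{7 \left(-225\right)} = - 10 \cdot \frac{1}{7} \left(- \frac{1}{225}\right) \left(-2814 - 3984 - 336 + 5208084\right) = - 10 \cdot \frac{1}{7} \left(- \frac{1}{225}\right) 5200950 = \left(-10\right) \left(- \frac{69346}{21}\right) = \frac{693460}{21}$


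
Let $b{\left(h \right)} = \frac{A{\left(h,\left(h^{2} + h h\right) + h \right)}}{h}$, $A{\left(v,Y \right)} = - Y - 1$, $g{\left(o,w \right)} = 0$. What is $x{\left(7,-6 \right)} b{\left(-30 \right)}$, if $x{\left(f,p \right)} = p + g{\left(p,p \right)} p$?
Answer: $- \frac{1771}{5} \approx -354.2$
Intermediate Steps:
$x{\left(f,p \right)} = p$ ($x{\left(f,p \right)} = p + 0 p = p + 0 = p$)
$A{\left(v,Y \right)} = -1 - Y$
$b{\left(h \right)} = \frac{-1 - h - 2 h^{2}}{h}$ ($b{\left(h \right)} = \frac{-1 - \left(\left(h^{2} + h h\right) + h\right)}{h} = \frac{-1 - \left(\left(h^{2} + h^{2}\right) + h\right)}{h} = \frac{-1 - \left(2 h^{2} + h\right)}{h} = \frac{-1 - \left(h + 2 h^{2}\right)}{h} = \frac{-1 - h - 2 h^{2}}{h}$)
$x{\left(7,-6 \right)} b{\left(-30 \right)} = - 6 \left(-1 - \frac{1}{-30} - -60\right) = - 6 \left(-1 - - \frac{1}{30} + 60\right) = - 6 \left(-1 + \frac{1}{30} + 60\right) = \left(-6\right) \frac{1771}{30} = - \frac{1771}{5}$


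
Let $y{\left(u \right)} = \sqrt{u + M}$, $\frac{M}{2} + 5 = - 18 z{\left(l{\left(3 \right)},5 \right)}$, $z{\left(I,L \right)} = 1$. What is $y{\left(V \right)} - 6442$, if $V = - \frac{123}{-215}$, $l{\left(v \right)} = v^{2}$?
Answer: $-6442 + \frac{i \sqrt{2099905}}{215} \approx -6442.0 + 6.74 i$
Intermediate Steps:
$V = \frac{123}{215}$ ($V = \left(-123\right) \left(- \frac{1}{215}\right) = \frac{123}{215} \approx 0.57209$)
$M = -46$ ($M = -10 + 2 \left(\left(-18\right) 1\right) = -10 + 2 \left(-18\right) = -10 - 36 = -46$)
$y{\left(u \right)} = \sqrt{-46 + u}$ ($y{\left(u \right)} = \sqrt{u - 46} = \sqrt{-46 + u}$)
$y{\left(V \right)} - 6442 = \sqrt{-46 + \frac{123}{215}} - 6442 = \sqrt{- \frac{9767}{215}} - 6442 = \frac{i \sqrt{2099905}}{215} - 6442 = -6442 + \frac{i \sqrt{2099905}}{215}$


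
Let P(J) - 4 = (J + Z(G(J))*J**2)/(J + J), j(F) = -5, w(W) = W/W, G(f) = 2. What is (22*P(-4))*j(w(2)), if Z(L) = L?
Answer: -55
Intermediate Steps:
w(W) = 1
P(J) = 4 + (J + 2*J**2)/(2*J) (P(J) = 4 + (J + 2*J**2)/(J + J) = 4 + (J + 2*J**2)/((2*J)) = 4 + (J + 2*J**2)*(1/(2*J)) = 4 + (J + 2*J**2)/(2*J))
(22*P(-4))*j(w(2)) = (22*(9/2 - 4))*(-5) = (22*(1/2))*(-5) = 11*(-5) = -55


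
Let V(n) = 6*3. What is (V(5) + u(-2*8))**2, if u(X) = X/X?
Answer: 361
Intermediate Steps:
u(X) = 1
V(n) = 18
(V(5) + u(-2*8))**2 = (18 + 1)**2 = 19**2 = 361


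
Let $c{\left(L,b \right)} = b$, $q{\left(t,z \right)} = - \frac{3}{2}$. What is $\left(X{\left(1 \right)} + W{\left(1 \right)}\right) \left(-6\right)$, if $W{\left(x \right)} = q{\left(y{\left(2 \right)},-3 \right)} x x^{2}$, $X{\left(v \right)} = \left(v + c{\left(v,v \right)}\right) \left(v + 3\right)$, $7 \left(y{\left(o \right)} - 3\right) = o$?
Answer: $-39$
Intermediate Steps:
$y{\left(o \right)} = 3 + \frac{o}{7}$
$q{\left(t,z \right)} = - \frac{3}{2}$ ($q{\left(t,z \right)} = \left(-3\right) \frac{1}{2} = - \frac{3}{2}$)
$X{\left(v \right)} = 2 v \left(3 + v\right)$ ($X{\left(v \right)} = \left(v + v\right) \left(v + 3\right) = 2 v \left(3 + v\right)$)
$W{\left(x \right)} = - \frac{3 x^{3}}{2}$ ($W{\left(x \right)} = - \frac{3 x}{2} x^{2} = - \frac{3 x^{3}}{2}$)
$\left(X{\left(1 \right)} + W{\left(1 \right)}\right) \left(-6\right) = \left(2 \cdot 1 \left(3 + 1\right) - \frac{3 \cdot 1^{3}}{2}\right) \left(-6\right) = \left(2 \cdot 1 \cdot 4 - \frac{3}{2}\right) \left(-6\right) = \left(8 - \frac{3}{2}\right) \left(-6\right) = \frac{13}{2} \left(-6\right) = -39$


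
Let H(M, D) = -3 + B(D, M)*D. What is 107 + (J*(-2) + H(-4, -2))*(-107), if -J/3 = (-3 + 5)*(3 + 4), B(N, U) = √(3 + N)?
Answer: -8346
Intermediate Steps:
H(M, D) = -3 + D*√(3 + D) (H(M, D) = -3 + √(3 + D)*D = -3 + D*√(3 + D))
J = -42 (J = -3*(-3 + 5)*(3 + 4) = -6*7 = -3*14 = -42)
107 + (J*(-2) + H(-4, -2))*(-107) = 107 + (-42*(-2) + (-3 - 2*√(3 - 2)))*(-107) = 107 + (84 + (-3 - 2*√1))*(-107) = 107 + (84 + (-3 - 2*1))*(-107) = 107 + (84 + (-3 - 2))*(-107) = 107 + (84 - 5)*(-107) = 107 + 79*(-107) = 107 - 8453 = -8346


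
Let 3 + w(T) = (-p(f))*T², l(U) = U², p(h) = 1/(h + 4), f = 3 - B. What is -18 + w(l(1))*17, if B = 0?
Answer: -500/7 ≈ -71.429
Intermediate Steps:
f = 3 (f = 3 - 1*0 = 3 + 0 = 3)
p(h) = 1/(4 + h)
w(T) = -3 - T²/7 (w(T) = -3 + (-1/(4 + 3))*T² = -3 + (-1/7)*T² = -3 + (-1*⅐)*T² = -3 - T²/7)
-18 + w(l(1))*17 = -18 + (-3 - (1²)²/7)*17 = -18 + (-3 - ⅐*1²)*17 = -18 + (-3 - ⅐*1)*17 = -18 + (-3 - ⅐)*17 = -18 - 22/7*17 = -18 - 374/7 = -500/7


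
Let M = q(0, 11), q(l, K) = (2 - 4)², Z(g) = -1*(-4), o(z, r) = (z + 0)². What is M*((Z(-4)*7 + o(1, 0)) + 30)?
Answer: 236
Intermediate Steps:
o(z, r) = z²
Z(g) = 4
q(l, K) = 4 (q(l, K) = (-2)² = 4)
M = 4
M*((Z(-4)*7 + o(1, 0)) + 30) = 4*((4*7 + 1²) + 30) = 4*((28 + 1) + 30) = 4*(29 + 30) = 4*59 = 236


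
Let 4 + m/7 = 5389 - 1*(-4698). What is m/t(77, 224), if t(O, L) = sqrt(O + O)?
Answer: 10083*sqrt(154)/22 ≈ 5687.6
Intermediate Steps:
m = 70581 (m = -28 + 7*(5389 - 1*(-4698)) = -28 + 7*(5389 + 4698) = -28 + 7*10087 = -28 + 70609 = 70581)
t(O, L) = sqrt(2)*sqrt(O) (t(O, L) = sqrt(2*O) = sqrt(2)*sqrt(O))
m/t(77, 224) = 70581/((sqrt(2)*sqrt(77))) = 70581/(sqrt(154)) = 70581*(sqrt(154)/154) = 10083*sqrt(154)/22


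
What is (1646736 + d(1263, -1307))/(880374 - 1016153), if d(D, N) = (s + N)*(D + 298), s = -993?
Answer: 277652/19397 ≈ 14.314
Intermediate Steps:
d(D, N) = (-993 + N)*(298 + D) (d(D, N) = (-993 + N)*(D + 298) = (-993 + N)*(298 + D))
(1646736 + d(1263, -1307))/(880374 - 1016153) = (1646736 + (-295914 - 993*1263 + 298*(-1307) + 1263*(-1307)))/(880374 - 1016153) = (1646736 + (-295914 - 1254159 - 389486 - 1650741))/(-135779) = (1646736 - 3590300)*(-1/135779) = -1943564*(-1/135779) = 277652/19397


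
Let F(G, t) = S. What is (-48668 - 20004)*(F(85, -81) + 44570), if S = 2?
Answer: -3060848384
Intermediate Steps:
F(G, t) = 2
(-48668 - 20004)*(F(85, -81) + 44570) = (-48668 - 20004)*(2 + 44570) = -68672*44572 = -3060848384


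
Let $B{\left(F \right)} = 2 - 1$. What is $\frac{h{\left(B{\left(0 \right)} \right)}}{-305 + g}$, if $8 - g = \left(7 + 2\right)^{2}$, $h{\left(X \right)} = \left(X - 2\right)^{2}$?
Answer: $- \frac{1}{378} \approx -0.0026455$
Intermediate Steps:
$B{\left(F \right)} = 1$ ($B{\left(F \right)} = 2 - 1 = 1$)
$h{\left(X \right)} = \left(-2 + X\right)^{2}$
$g = -73$ ($g = 8 - \left(7 + 2\right)^{2} = 8 - 9^{2} = 8 - 81 = -73$)
$\frac{h{\left(B{\left(0 \right)} \right)}}{-305 + g} = \frac{\left(-2 + 1\right)^{2}}{-305 - 73} = \frac{\left(-1\right)^{2}}{-378} = \left(- \frac{1}{378}\right) 1 = - \frac{1}{378}$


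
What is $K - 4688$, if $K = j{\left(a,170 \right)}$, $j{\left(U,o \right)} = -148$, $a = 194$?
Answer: $-4836$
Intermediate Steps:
$K = -148$
$K - 4688 = -148 - 4688 = -4836$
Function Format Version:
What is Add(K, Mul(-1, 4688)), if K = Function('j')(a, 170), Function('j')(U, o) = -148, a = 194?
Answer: -4836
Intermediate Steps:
K = -148
Add(K, Mul(-1, 4688)) = Add(-148, Mul(-1, 4688)) = Add(-148, -4688) = -4836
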